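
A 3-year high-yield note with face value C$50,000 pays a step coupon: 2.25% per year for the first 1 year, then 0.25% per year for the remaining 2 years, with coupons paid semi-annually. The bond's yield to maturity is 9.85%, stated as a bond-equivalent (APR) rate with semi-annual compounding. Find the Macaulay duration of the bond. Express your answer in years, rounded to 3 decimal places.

Periodic yield y = 0.04925. Discount each cash flow and weight by its period:
  t   CF        PV=CF/(1+0.04925)^t    t·PV
  1       562.50       536.0972       536.0972
  2       562.50       510.9337     1,021.8675
  3        62.50        54.1057       162.3171
  4        62.50        51.5661       206.2643
  5        62.50        49.1457       245.7283
  6    50,062.50    37,517.9125   225,107.4750
  Σ                 38,719.7609   227,279.7493
Price P = Σ PV = 38,719.7609.
Macaulay duration = Σ(t·PV) / P = 227,279.7493 / 38,719.7609 = 5.86986 half-year periods.
In years: 5.86986 / 2 = 2.93493 years.

2.935 years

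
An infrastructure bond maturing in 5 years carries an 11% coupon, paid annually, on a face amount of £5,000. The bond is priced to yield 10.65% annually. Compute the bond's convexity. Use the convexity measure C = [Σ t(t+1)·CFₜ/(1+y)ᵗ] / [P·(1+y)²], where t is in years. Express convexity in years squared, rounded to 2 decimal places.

18.75

With y = 0.1065:
  t   CF        PV=CF/(1+0.1065)^t    t·PV        t(t+1)·PV
  1       550.00       497.0628       497.0628         994.1256
  2       550.00       449.2208       898.4416       2,695.3248
  3       550.00       405.9835     1,217.9506       4,871.8026
  4       550.00       366.9079     1,467.6314       7,338.1572
  5     5,550.00     3,346.0767    16,730.3835     100,382.3010
  Σ                  5,065.2517    20,811.4700     116,281.7112
P = 5,065.2517.
Convexity = Σ t(t+1)·PV / [P·(1+y)²] = 116,281.7112 / (5,065.2517 × 1.224342) = 18.75027.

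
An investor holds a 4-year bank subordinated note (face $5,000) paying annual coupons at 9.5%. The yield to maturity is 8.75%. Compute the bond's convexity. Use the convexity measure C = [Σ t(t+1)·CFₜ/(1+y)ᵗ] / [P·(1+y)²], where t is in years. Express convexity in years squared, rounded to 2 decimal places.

With y = 0.0875:
  t   CF        PV=CF/(1+0.0875)^t    t·PV        t(t+1)·PV
  1       475.00       436.7816       436.7816         873.5632
  2       475.00       401.6383       803.2765       2,409.8296
  3       475.00       369.3225     1,107.9676       4,431.8705
  4     5,475.00     3,914.4167    15,657.6670      78,288.3350
  Σ                  5,122.1592    18,005.6927      86,003.5982
P = 5,122.1592.
Convexity = Σ t(t+1)·PV / [P·(1+y)²] = 86,003.5982 / (5,122.1592 × 1.182656) = 14.19728.

14.20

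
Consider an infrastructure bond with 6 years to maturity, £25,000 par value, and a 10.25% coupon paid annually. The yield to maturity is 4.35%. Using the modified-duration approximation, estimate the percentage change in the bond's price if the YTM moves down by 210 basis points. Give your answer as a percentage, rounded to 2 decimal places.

+9.93%

Periodic yield y = 0.0435. Modified duration first:
  t   CF        PV=CF/(1+0.0435)^t    t·PV
  1     2,562.50     2,455.6780     2,455.6780
  2     2,562.50     2,353.3091     4,706.6181
  3     2,562.50     2,255.2075     6,765.6226
  4     2,562.50     2,161.1955     8,644.7821
  5     2,562.50     2,071.1026    10,355.5128
  6    27,562.50    21,348.3290   128,089.9738
  Σ                 32,644.8217   161,018.1875
P = 32,644.8217; D_Mac = 4.93243 yrs; D_mod = 4.93243/(1+0.0435) = 4.72681 yrs.
ΔP/P ≈ -D_mod · Δy = -4.72681 × (-0.021) = +0.099263 = +9.9263%.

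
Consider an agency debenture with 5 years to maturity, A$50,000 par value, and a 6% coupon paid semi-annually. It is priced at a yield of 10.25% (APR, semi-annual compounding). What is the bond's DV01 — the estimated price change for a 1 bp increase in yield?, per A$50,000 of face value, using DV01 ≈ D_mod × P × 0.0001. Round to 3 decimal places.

Periodic yield y = 0.05125.
  t   CF        PV=CF/(1+0.05125)^t    t·PV
  1     1,500.00     1,426.8728     1,426.8728
  2     1,500.00     1,357.3106     2,714.6212
  3     1,500.00     1,291.1397     3,873.4191
  4     1,500.00     1,228.1947     4,912.7789
  5     1,500.00     1,168.3184     5,841.5920
  6     1,500.00     1,111.3611     6,668.1668
  7     1,500.00     1,057.1806     7,400.2644
  8     1,500.00     1,005.6415     8,045.1320
  9     1,500.00       956.6150     8,609.5349
  10   51,500.00    31,242.5980   312,425.9802
  Σ                 41,845.2324   361,918.3622
P = 41,845.2324; D_Mac = 8.64897 half-year periods = 4.32449 yrs; D_mod = 4.11366 yrs.
DV01 ≈ 4.11366 × 41,845.2324 × 0.0001 = 17.213715.

A$17.214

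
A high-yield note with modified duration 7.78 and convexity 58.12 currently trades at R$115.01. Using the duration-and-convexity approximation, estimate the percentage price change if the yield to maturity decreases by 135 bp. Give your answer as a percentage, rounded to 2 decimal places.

Duration effect: -D_mod·Δy = -7.78 × (-0.0135) = +0.105030
Convexity effect: ½·C·(Δy)² = 0.5 × 58.12 × (-0.0135)² = +0.005296185
ΔP/P ≈ +0.105030 + 0.005296185 = +0.110326185
= +11.0326185%.

+11.03%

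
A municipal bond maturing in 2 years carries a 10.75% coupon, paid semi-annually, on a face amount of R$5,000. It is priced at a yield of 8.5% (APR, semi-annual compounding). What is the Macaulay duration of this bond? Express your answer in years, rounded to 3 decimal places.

Periodic yield y = 0.0425. Discount each cash flow and weight by its period:
  t   CF        PV=CF/(1+0.0425)^t    t·PV
  1       268.75       257.7938       257.7938
  2       268.75       247.2842       494.5684
  3       268.75       237.2031       711.6092
  4     5,268.75     4,460.7033    17,842.8132
  Σ                  5,202.9843    19,306.7845
Price P = Σ PV = 5,202.9843.
Macaulay duration = Σ(t·PV) / P = 19,306.7845 / 5,202.9843 = 3.71071 half-year periods.
In years: 3.71071 / 2 = 1.85536 years.

1.855 years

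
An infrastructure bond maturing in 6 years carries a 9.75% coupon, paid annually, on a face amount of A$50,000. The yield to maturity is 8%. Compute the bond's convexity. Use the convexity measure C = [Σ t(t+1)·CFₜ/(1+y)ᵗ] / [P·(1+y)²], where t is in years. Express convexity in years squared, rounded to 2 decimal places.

With y = 0.08:
  t   CF        PV=CF/(1+0.08)^t    t·PV        t(t+1)·PV
  1     4,875.00     4,513.8889     4,513.8889       9,027.7778
  2     4,875.00     4,179.5267     8,359.0535      25,077.1605
  3     4,875.00     3,869.9322    11,609.7965      46,439.1861
  4     4,875.00     3,583.2705    14,333.0821      71,665.4106
  5     4,875.00     3,317.8431    16,589.2154      99,535.2926
  6    54,875.00    34,580.5583   207,483.3497   1,452,383.4476
  Σ                 54,045.0197   262,888.3861   1,704,128.2751
P = 54,045.0197.
Convexity = Σ t(t+1)·PV / [P·(1+y)²] = 1,704,128.2751 / (54,045.0197 × 1.166400) = 27.03330.

27.03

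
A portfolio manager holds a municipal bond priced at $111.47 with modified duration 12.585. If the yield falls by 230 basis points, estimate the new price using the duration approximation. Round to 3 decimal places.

$143.736

Duration approximation: ΔP/P ≈ -D_mod · Δy = -12.585 × (-0.023) = +0.289455.
New price ≈ 111.47 × (1 + 0.289455) = 143.73554885.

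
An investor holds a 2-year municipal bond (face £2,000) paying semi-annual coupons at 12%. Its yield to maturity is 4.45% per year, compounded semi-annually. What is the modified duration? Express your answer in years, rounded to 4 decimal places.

Periodic yield y = 0.02225. First find Macaulay duration:
  t   CF        PV=CF/(1+0.02225)^t    t·PV
  1       120.00       117.3881       117.3881
  2       120.00       114.8331       229.6662
  3       120.00       112.3337       337.0010
  4     2,120.00     1,941.3658     7,765.4634
  Σ                  2,285.9207     8,449.5186
P = 2,285.9207; Macaulay duration = 8,449.5186 / 2,285.9207 = 3.69633 half-year periods = 1.84817 years.
Modified duration = D_Mac / (1 + y) = 1.84817 / 1.02225 = 1.80794 years.

1.8079 years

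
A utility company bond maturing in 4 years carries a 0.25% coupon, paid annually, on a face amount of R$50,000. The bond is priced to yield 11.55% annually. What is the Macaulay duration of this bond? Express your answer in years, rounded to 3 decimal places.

Periodic yield y = 0.1155. Discount each cash flow and weight by its year:
  t   CF        PV=CF/(1+0.1155)^t    t·PV
  1       125.00       112.0574       112.0574
  2       125.00       100.4548       200.9097
  3       125.00        90.0536       270.1609
  4    50,125.00    32,372.4886   129,489.9546
  Σ                 32,675.0545   130,073.0825
Price P = Σ PV = 32,675.0545.
Macaulay duration = Σ(t·PV) / P = 130,073.0825 / 32,675.0545 = 3.98081 years.

3.981 years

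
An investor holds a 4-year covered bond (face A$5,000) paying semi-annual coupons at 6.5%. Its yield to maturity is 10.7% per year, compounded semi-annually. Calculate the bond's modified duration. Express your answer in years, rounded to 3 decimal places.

3.369 years

Periodic yield y = 0.0535. First find Macaulay duration:
  t   CF        PV=CF/(1+0.0535)^t    t·PV
  1       162.50       154.2477       154.2477
  2       162.50       146.4146       292.8291
  3       162.50       138.9792       416.9375
  4       162.50       131.9214       527.6855
  5       162.50       125.2220       626.1100
  6       162.50       118.8628       713.1771
  7       162.50       112.8266       789.7864
  8     5,162.50     3,402.3873    27,219.0982
  Σ                  4,330.8616    30,739.8716
P = 4,330.8616; Macaulay duration = 30,739.8716 / 4,330.8616 = 7.09787 half-year periods = 3.54893 years.
Modified duration = D_Mac / (1 + y) = 3.54893 / 1.0535 = 3.36871 years.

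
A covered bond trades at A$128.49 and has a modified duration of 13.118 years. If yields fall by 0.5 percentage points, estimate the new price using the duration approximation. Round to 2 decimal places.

Duration approximation: ΔP/P ≈ -D_mod · Δy = -13.118 × (-0.005) = +0.065590.
New price ≈ 128.49 × (1 + 0.065590) = 136.9176591.

A$136.92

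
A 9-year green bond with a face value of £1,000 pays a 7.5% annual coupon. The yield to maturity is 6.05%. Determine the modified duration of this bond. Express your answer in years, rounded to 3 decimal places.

Periodic yield y = 0.0605. First find Macaulay duration:
  t   CF        PV=CF/(1+0.0605)^t    t·PV
  1        75.00        70.7214        70.7214
  2        75.00        66.6868       133.3736
  3        75.00        62.8824       188.6473
  4        75.00        59.2951       237.1803
  5        75.00        55.9124       279.5618
  6        75.00        52.7226       316.3359
  7        75.00        49.7149       348.0043
  8        75.00        46.8787       375.0299
  9     1,075.00       633.5960     5,702.3638
  Σ                  1,098.4103     7,651.2182
P = 1,098.4103; Macaulay duration = 7,651.2182 / 1,098.4103 = 6.96572 years.
Modified duration = D_Mac / (1 + y) = 6.96572 / 1.0605 = 6.56834 years.

6.568 years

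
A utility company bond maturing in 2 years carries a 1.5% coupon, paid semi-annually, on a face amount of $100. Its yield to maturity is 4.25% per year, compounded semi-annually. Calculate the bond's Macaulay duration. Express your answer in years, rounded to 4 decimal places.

1.9771 years

Periodic yield y = 0.02125. Discount each cash flow and weight by its period:
  t   CF        PV=CF/(1+0.02125)^t    t·PV
  1         0.75         0.7344         0.7344
  2         0.75         0.7191         1.4382
  3         0.75         0.7041         2.1124
  4       100.75        92.6226       370.4902
  Σ                     94.7802       374.7753
Price P = Σ PV = 94.7802.
Macaulay duration = Σ(t·PV) / P = 374.7753 / 94.7802 = 3.95415 half-year periods.
In years: 3.95415 / 2 = 1.97708 years.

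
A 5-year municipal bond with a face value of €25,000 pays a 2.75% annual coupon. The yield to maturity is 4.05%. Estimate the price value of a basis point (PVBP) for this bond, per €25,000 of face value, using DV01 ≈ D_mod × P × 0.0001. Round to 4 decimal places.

Periodic yield y = 0.0405.
  t   CF        PV=CF/(1+0.0405)^t    t·PV
  1       687.50       660.7400       660.7400
  2       687.50       635.0217     1,270.0433
  3       687.50       610.3043     1,830.9130
  4       687.50       586.5491     2,346.1964
  5    25,687.50    21,062.5727   105,312.8633
  Σ                 23,555.1878   111,420.7560
P = 23,555.1878; D_Mac = 4.73020 yrs; D_mod = 4.54608 yrs.
DV01 ≈ 4.54608 × 23,555.1878 × 0.0001 = 10.708386.

€10.7084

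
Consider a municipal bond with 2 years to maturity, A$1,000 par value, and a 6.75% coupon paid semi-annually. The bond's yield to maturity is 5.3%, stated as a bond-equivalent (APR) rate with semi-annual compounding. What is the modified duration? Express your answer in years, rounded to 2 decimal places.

Periodic yield y = 0.0265. First find Macaulay duration:
  t   CF        PV=CF/(1+0.0265)^t    t·PV
  1        33.75        32.8787        32.8787
  2        33.75        32.0299        64.0598
  3        33.75        31.2030        93.6091
  4     1,033.75       931.0644     3,724.2575
  Σ                  1,027.1760     3,914.8052
P = 1,027.1760; Macaulay duration = 3,914.8052 / 1,027.1760 = 3.81123 half-year periods = 1.90562 years.
Modified duration = D_Mac / (1 + y) = 1.90562 / 1.0265 = 1.85642 years.

1.86 years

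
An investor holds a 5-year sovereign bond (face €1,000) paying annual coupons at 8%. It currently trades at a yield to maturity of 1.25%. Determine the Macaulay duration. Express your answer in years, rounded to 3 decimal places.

4.411 years

Periodic yield y = 0.0125. Discount each cash flow and weight by its year:
  t   CF        PV=CF/(1+0.0125)^t    t·PV
  1        80.00        79.0123        79.0123
  2        80.00        78.0369       156.0738
  3        80.00        77.0735       231.2204
  4        80.00        76.1219       304.4878
  5     1,080.00     1,014.9592     5,074.7961
  Σ                  1,325.2039     5,845.5904
Price P = Σ PV = 1,325.2039.
Macaulay duration = Σ(t·PV) / P = 5,845.5904 / 1,325.2039 = 4.41109 years.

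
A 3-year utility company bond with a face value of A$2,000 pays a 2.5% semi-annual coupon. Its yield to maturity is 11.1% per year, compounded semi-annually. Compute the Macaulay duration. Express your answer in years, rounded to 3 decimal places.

Periodic yield y = 0.0555. Discount each cash flow and weight by its period:
  t   CF        PV=CF/(1+0.0555)^t    t·PV
  1        25.00        23.6855        23.6855
  2        25.00        22.4400        44.8801
  3        25.00        21.2601        63.7803
  4        25.00        20.1422        80.5688
  5        25.00        19.0831        95.4155
  6     2,025.00     1,464.4536     8,786.7213
  Σ                  1,571.0644     9,095.0514
Price P = Σ PV = 1,571.0644.
Macaulay duration = Σ(t·PV) / P = 9,095.0514 / 1,571.0644 = 5.78910 half-year periods.
In years: 5.78910 / 2 = 2.89455 years.

2.895 years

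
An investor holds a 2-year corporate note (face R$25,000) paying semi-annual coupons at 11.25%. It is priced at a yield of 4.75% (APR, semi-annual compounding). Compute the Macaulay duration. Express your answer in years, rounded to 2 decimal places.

1.86 years

Periodic yield y = 0.02375. Discount each cash flow and weight by its period:
  t   CF        PV=CF/(1+0.02375)^t    t·PV
  1     1,406.25     1,373.6264     1,373.6264
  2     1,406.25     1,341.7596     2,683.5192
  3     1,406.25     1,310.6321     3,931.8962
  4    26,406.25    24,039.8123    96,159.2490
  Σ                 28,065.8303   104,148.2908
Price P = Σ PV = 28,065.8303.
Macaulay duration = Σ(t·PV) / P = 104,148.2908 / 28,065.8303 = 3.71086 half-year periods.
In years: 3.71086 / 2 = 1.85543 years.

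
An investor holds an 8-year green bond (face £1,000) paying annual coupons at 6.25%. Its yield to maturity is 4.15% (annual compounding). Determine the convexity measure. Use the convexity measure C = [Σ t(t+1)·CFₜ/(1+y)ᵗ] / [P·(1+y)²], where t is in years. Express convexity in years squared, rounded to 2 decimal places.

51.46

With y = 0.0415:
  t   CF        PV=CF/(1+0.0415)^t    t·PV        t(t+1)·PV
  1        62.50        60.0096        60.0096         120.0192
  2        62.50        57.6184       115.2369         345.7106
  3        62.50        55.3226       165.9677         663.8706
  4        62.50        53.1181       212.4726       1,062.3629
  5        62.50        51.0016       255.0079       1,530.0475
  6        62.50        48.9694       293.8161       2,056.7129
  7        62.50        47.0181       329.1267       2,633.0137
  8     1,062.50       767.4582     6,139.6658      55,256.9921
  Σ                  1,140.5160     7,571.3033      63,668.7296
P = 1,140.5160.
Convexity = Σ t(t+1)·PV / [P·(1+y)²] = 63,668.7296 / (1,140.5160 × 1.084722) = 51.46432.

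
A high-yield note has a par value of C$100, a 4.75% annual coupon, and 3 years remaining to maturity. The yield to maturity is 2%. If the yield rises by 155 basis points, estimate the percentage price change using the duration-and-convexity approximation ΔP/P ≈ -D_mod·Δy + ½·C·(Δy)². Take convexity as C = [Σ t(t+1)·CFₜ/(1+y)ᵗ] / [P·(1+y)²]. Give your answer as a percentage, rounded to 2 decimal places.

-4.23%

With y = 0.02:
  t   CF        PV=CF/(1+0.02)^t    t·PV        t(t+1)·PV
  1         4.75         4.6569         4.6569           9.3137
  2         4.75         4.5656         9.1311          27.3933
  3       104.75        98.7083       296.1248       1,184.4992
  Σ                    107.9307       309.9128       1,221.2062
P = 107.9307; D_Mac = 2.87141 yrs; D_mod = 2.81510 yrs; C = 10.87536.
Duration effect: -2.81510 × (+0.0155) = -0.043634
Convexity effect: 0.5 × 10.87536 × (0.0155)² = +0.0013064
ΔP/P ≈ -0.043634 + 0.0013064 = -0.042328 = -4.2328%.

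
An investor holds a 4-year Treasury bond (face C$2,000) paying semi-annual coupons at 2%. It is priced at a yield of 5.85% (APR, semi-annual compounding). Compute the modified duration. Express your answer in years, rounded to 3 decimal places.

3.742 years

Periodic yield y = 0.02925. First find Macaulay duration:
  t   CF        PV=CF/(1+0.02925)^t    t·PV
  1        20.00        19.4316        19.4316
  2        20.00        18.8794        37.7588
  3        20.00        18.3429        55.0286
  4        20.00        17.8216        71.2864
  5        20.00        17.3151        86.5756
  6        20.00        16.8231       100.9383
  7        20.00        16.3450       114.4147
  8     2,020.00     1,603.9261    12,831.4091
  Σ                  1,728.8848    13,316.8431
P = 1,728.8848; Macaulay duration = 13,316.8431 / 1,728.8848 = 7.70256 half-year periods = 3.85128 years.
Modified duration = D_Mac / (1 + y) = 3.85128 / 1.02925 = 3.74183 years.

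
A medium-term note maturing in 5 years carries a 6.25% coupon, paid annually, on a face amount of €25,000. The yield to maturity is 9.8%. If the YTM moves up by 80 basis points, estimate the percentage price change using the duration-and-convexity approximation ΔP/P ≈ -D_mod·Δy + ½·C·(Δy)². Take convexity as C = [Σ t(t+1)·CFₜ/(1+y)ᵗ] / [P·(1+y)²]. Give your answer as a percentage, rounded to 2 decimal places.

With y = 0.098:
  t   CF        PV=CF/(1+0.098)^t    t·PV        t(t+1)·PV
  1     1,562.50     1,423.0419     1,423.0419       2,846.0838
  2     1,562.50     1,296.0309     2,592.0617       7,776.1852
  3     1,562.50     1,180.3560     3,541.0679      14,164.2718
  4     1,562.50     1,075.0054     4,300.0218      21,500.1090
  5    26,562.50    16,643.9824    83,219.9118     499,319.4708
  Σ                 21,618.4166    95,076.1052     545,606.1206
P = 21,618.4166; D_Mac = 4.39792 yrs; D_mod = 4.00539 yrs; C = 20.93393.
Duration effect: -4.00539 × (+0.008) = -0.032043
Convexity effect: 0.5 × 20.93393 × (0.008)² = +0.0006699
ΔP/P ≈ -0.032043 + 0.0006699 = -0.031373 = -3.1373%.

-3.14%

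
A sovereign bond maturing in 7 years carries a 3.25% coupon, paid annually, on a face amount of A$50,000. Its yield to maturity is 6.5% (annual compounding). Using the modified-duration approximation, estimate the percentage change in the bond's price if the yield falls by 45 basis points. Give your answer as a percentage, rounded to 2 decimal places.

+2.66%

Periodic yield y = 0.065. Modified duration first:
  t   CF        PV=CF/(1+0.065)^t    t·PV
  1     1,625.00     1,525.8216     1,525.8216
  2     1,625.00     1,432.6963     2,865.3927
  3     1,625.00     1,345.2548     4,035.7643
  4     1,625.00     1,263.1500     5,052.6001
  5     1,625.00     1,186.0564     5,930.2818
  6     1,625.00     1,113.6679     6,682.0077
  7    51,625.00    33,221.0083   232,547.0584
  Σ                 41,087.6554   258,638.9265
P = 41,087.6554; D_Mac = 6.29481 yrs; D_mod = 6.29481/(1+0.065) = 5.91062 yrs.
ΔP/P ≈ -D_mod · Δy = -5.91062 × (-0.0045) = +0.026598 = +2.6598%.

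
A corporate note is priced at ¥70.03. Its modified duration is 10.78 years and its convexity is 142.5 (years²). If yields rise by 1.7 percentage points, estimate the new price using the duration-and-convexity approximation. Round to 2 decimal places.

¥58.64

Duration effect: -D_mod·Δy = -10.78 × (+0.017) = -0.183260
Convexity effect: ½·C·(Δy)² = 0.5 × 142.5 × (0.017)² = +0.02059125
ΔP/P ≈ -0.183260 + 0.02059125 = -0.16266875
New price ≈ 70.03 × (1 - 0.16266875) = 58.6383074375.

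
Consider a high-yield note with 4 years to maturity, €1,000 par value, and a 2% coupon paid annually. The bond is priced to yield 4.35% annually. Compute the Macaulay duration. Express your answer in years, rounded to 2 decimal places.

3.88 years

Periodic yield y = 0.0435. Discount each cash flow and weight by its year:
  t   CF        PV=CF/(1+0.0435)^t    t·PV
  1        20.00        19.1663        19.1663
  2        20.00        18.3673        36.7346
  3        20.00        17.6016        52.8049
  4     1,020.00       860.2612     3,441.0450
  Σ                    915.3964     3,549.7507
Price P = Σ PV = 915.3964.
Macaulay duration = Σ(t·PV) / P = 3,549.7507 / 915.3964 = 3.87783 years.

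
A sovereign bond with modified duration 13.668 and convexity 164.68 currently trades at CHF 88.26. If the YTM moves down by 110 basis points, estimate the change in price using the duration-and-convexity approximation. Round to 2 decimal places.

+CHF 14.15

Duration effect: -D_mod·Δy = -13.668 × (-0.011) = +0.150348
Convexity effect: ½·C·(Δy)² = 0.5 × 164.68 × (-0.011)² = +0.00996314
ΔP/P ≈ +0.150348 + 0.00996314 = +0.16031114
ΔP ≈ 88.26 × (+0.16031114) = +14.1490612164.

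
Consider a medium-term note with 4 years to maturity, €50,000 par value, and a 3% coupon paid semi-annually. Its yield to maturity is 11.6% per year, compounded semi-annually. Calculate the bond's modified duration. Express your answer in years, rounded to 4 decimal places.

3.5503 years

Periodic yield y = 0.058. First find Macaulay duration:
  t   CF        PV=CF/(1+0.058)^t    t·PV
  1       750.00       708.8847       708.8847
  2       750.00       670.0233     1,340.0467
  3       750.00       633.2924     1,899.8771
  4       750.00       598.5750     2,394.3001
  5       750.00       565.7609     2,828.8045
  6       750.00       534.7456     3,208.4739
  7       750.00       505.4307     3,538.0147
  8    50,750.00    32,325.9059   258,607.2476
  Σ                 36,542.6186   274,525.6492
P = 36,542.6186; Macaulay duration = 274,525.6492 / 36,542.6186 = 7.51248 half-year periods = 3.75624 years.
Modified duration = D_Mac / (1 + y) = 3.75624 / 1.058 = 3.55032 years.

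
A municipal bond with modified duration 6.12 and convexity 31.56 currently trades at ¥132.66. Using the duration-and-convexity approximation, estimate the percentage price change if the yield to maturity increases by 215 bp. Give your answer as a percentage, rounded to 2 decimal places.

-12.43%

Duration effect: -D_mod·Δy = -6.12 × (+0.0215) = -0.131580
Convexity effect: ½·C·(Δy)² = 0.5 × 31.56 × (0.0215)² = +0.007294305
ΔP/P ≈ -0.131580 + 0.007294305 = -0.124285695
= -12.4285695%.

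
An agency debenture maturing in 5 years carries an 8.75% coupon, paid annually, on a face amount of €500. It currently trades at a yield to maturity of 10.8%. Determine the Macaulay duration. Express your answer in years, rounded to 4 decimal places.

4.2245 years

Periodic yield y = 0.108. Discount each cash flow and weight by its year:
  t   CF        PV=CF/(1+0.108)^t    t·PV
  1        43.75        39.4856        39.4856
  2        43.75        35.6368        71.2736
  3        43.75        32.1632        96.4895
  4        43.75        29.0281       116.1125
  5       543.75       325.6120     1,628.0602
  Σ                    461.9257     1,951.4214
Price P = Σ PV = 461.9257.
Macaulay duration = Σ(t·PV) / P = 1,951.4214 / 461.9257 = 4.22454 years.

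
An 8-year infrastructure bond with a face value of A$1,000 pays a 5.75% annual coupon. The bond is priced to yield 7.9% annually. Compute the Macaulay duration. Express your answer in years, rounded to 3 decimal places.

6.525 years

Periodic yield y = 0.079. Discount each cash flow and weight by its year:
  t   CF        PV=CF/(1+0.079)^t    t·PV
  1        57.50        53.2901        53.2901
  2        57.50        49.3884        98.7768
  3        57.50        45.7724       137.3171
  4        57.50        42.4211       169.6845
  5        57.50        39.3152       196.5761
  6        57.50        36.4367       218.6203
  7        57.50        33.7690       236.3827
  8     1,057.50       575.5841     4,604.6731
  Σ                    875.9770     5,715.3207
Price P = Σ PV = 875.9770.
Macaulay duration = Σ(t·PV) / P = 5,715.3207 / 875.9770 = 6.52451 years.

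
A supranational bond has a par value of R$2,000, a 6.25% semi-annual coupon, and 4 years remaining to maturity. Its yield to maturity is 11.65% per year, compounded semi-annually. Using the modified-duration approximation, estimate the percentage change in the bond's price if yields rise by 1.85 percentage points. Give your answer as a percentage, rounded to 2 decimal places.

-6.21%

Periodic yield y = 0.05825. Modified duration first:
  t   CF        PV=CF/(1+0.05825)^t    t·PV
  1        62.50        59.0598        59.0598
  2        62.50        55.8089       111.6178
  3        62.50        52.7370       158.2109
  4        62.50        49.8341       199.3365
  5        62.50        47.0911       235.4554
  6        62.50        44.4990       266.9941
  7        62.50        42.0496       294.3473
  8     2,062.50     1,311.2568    10,490.0541
  Σ                  1,662.3362    11,815.0759
P = 1,662.3362; D_Mac = 7.10751 half-year periods = 3.55376 yrs; D_mod = 3.55376/(1+0.05825) = 3.35814 yrs.
ΔP/P ≈ -D_mod · Δy = -3.35814 × (+0.0185) = -0.062126 = -6.2126%.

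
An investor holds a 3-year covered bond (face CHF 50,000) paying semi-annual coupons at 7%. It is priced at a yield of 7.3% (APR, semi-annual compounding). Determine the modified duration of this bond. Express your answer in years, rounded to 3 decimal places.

Periodic yield y = 0.0365. First find Macaulay duration:
  t   CF        PV=CF/(1+0.0365)^t    t·PV
  1     1,750.00     1,688.3743     1,688.3743
  2     1,750.00     1,628.9188     3,257.8376
  3     1,750.00     1,571.5570     4,714.6709
  4     1,750.00     1,516.2151     6,064.8605
  5     1,750.00     1,462.8221     7,314.1106
  6    51,750.00    41,734.4328   250,406.5968
  Σ                 49,602.3201   273,446.4507
P = 49,602.3201; Macaulay duration = 273,446.4507 / 49,602.3201 = 5.51278 half-year periods = 2.75639 years.
Modified duration = D_Mac / (1 + y) = 2.75639 / 1.0365 = 2.65932 years.

2.659 years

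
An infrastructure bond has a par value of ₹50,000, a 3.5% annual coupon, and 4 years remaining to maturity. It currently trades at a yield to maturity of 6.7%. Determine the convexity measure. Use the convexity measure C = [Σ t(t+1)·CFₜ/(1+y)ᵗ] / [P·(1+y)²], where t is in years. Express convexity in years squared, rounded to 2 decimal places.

With y = 0.067:
  t   CF        PV=CF/(1+0.067)^t    t·PV        t(t+1)·PV
  1     1,750.00     1,640.1125     1,640.1125       3,280.2249
  2     1,750.00     1,537.1251     3,074.2502       9,222.7505
  3     1,750.00     1,440.6046     4,321.8137      17,287.2549
  4    51,750.00    39,925.7126   159,702.8505     798,514.2524
  Σ                 44,543.5547   168,739.0268     828,304.4827
P = 44,543.5547.
Convexity = Σ t(t+1)·PV / [P·(1+y)²] = 828,304.4827 / (44,543.5547 × 1.138489) = 16.33339.

16.33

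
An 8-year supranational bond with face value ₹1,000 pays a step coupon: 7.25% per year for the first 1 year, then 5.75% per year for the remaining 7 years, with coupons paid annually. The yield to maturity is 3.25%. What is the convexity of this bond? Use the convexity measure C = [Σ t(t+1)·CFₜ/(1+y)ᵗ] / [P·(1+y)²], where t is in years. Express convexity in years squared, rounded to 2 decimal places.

52.97

With y = 0.0325:
  t   CF        PV=CF/(1+0.0325)^t    t·PV        t(t+1)·PV
  1        72.50        70.2179        70.2179         140.4358
  2        57.50        53.9371       107.8742         323.6227
  3        57.50        52.2393       156.7180         626.8721
  4        57.50        50.5950       202.3800       1,011.9000
  5        57.50        49.0024       245.0121       1,470.0726
  6        57.50        47.4600       284.7598       1,993.3188
  7        57.50        45.9661       321.7625       2,574.1002
  8     1,057.50       818.7662     6,550.1294      58,951.1647
  Σ                  1,188.1840     7,938.8540      67,091.4870
P = 1,188.1840.
Convexity = Σ t(t+1)·PV / [P·(1+y)²] = 67,091.4870 / (1,188.1840 × 1.066056) = 52.96678.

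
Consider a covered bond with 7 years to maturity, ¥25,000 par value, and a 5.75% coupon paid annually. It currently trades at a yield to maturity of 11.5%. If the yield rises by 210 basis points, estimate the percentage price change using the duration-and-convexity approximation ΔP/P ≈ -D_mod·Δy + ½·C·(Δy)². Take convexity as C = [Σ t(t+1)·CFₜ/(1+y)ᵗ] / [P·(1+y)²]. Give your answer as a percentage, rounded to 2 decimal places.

-10.07%

With y = 0.115:
  t   CF        PV=CF/(1+0.115)^t    t·PV        t(t+1)·PV
  1     1,437.50     1,289.2377     1,289.2377       2,578.4753
  2     1,437.50     1,156.2670     2,312.5339       6,937.6018
  3     1,437.50     1,037.0107     3,111.0322      12,444.1288
  4     1,437.50       930.0545     3,720.2179      18,601.0894
  5     1,437.50       834.1296     4,170.6478      25,023.8871
  6     1,437.50       748.0983     4,488.5896      31,420.1272
  7    26,437.50    12,339.4645    86,376.2515     691,010.0122
  Σ                 18,334.2622   105,468.5107     788,015.3218
P = 18,334.2622; D_Mac = 5.75254 yrs; D_mod = 5.15923 yrs; C = 34.57176.
Duration effect: -5.15923 × (+0.021) = -0.108344
Convexity effect: 0.5 × 34.57176 × (0.021)² = +0.0076231
ΔP/P ≈ -0.108344 + 0.0076231 = -0.100721 = -10.0721%.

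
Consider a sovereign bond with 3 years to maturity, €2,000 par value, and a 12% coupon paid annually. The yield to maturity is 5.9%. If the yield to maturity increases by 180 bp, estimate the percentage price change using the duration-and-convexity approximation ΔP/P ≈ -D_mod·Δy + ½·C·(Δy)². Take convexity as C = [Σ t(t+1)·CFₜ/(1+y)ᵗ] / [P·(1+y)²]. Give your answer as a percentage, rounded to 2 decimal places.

-4.46%

With y = 0.059:
  t   CF        PV=CF/(1+0.059)^t    t·PV        t(t+1)·PV
  1       240.00       226.6289       226.6289         453.2578
  2       240.00       214.0027       428.0055       1,284.0164
  3     2,240.00     1,886.0801     5,658.2404      22,632.9615
  Σ                  2,326.7118     6,312.8747      24,370.2357
P = 2,326.7118; D_Mac = 2.71322 yrs; D_mod = 2.56206 yrs; C = 9.33953.
Duration effect: -2.56206 × (+0.018) = -0.046117
Convexity effect: 0.5 × 9.33953 × (0.018)² = +0.0015130
ΔP/P ≈ -0.046117 + 0.0015130 = -0.044604 = -4.4604%.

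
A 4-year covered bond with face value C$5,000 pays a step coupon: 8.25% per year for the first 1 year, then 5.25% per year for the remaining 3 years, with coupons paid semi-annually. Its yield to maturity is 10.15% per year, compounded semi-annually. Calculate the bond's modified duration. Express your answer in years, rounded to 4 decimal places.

Periodic yield y = 0.05075. First find Macaulay duration:
  t   CF        PV=CF/(1+0.05075)^t    t·PV
  1       206.25       196.2884       196.2884
  2       206.25       186.8079       373.6157
  3       131.25       113.1361       339.4082
  4       131.25       107.6717       430.6869
  5       131.25       102.4713       512.3566
  6       131.25        97.5221       585.1324
  7       131.25        92.8119       649.6831
  8     5,131.25     3,453.2497    27,625.9977
  Σ                  4,349.9590    30,713.1691
P = 4,349.9590; Macaulay duration = 30,713.1691 / 4,349.9590 = 7.06057 half-year periods = 3.53028 years.
Modified duration = D_Mac / (1 + y) = 3.53028 / 1.05075 = 3.35977 years.

3.3598 years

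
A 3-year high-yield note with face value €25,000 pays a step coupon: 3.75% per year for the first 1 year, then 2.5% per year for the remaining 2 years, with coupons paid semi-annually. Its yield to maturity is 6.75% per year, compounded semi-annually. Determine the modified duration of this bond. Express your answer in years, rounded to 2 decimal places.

Periodic yield y = 0.03375. First find Macaulay duration:
  t   CF        PV=CF/(1+0.03375)^t    t·PV
  1       468.75       453.4462       453.4462
  2       468.75       438.6420       877.2840
  3       312.50       282.8808       848.6424
  4       312.50       273.6453     1,094.5810
  5       312.50       264.7113     1,323.5563
  6    25,312.50    20,741.5833   124,449.4999
  Σ                 22,454.9088   129,047.0098
P = 22,454.9088; Macaulay duration = 129,047.0098 / 22,454.9088 = 5.74694 half-year periods = 2.87347 years.
Modified duration = D_Mac / (1 + y) = 2.87347 / 1.03375 = 2.77966 years.

2.78 years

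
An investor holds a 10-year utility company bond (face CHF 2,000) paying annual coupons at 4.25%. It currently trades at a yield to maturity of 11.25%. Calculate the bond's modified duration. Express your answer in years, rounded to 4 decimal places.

Periodic yield y = 0.1125. First find Macaulay duration:
  t   CF        PV=CF/(1+0.1125)^t    t·PV
  1        85.00        76.4045        76.4045
  2        85.00        68.6782       137.3564
  3        85.00        61.7332       185.1996
  4        85.00        55.4905       221.9621
  5        85.00        49.8791       249.3956
  6        85.00        44.8352       269.0110
  7        85.00        40.3013       282.1089
  8        85.00        36.2259       289.8069
  9        85.00        32.5626       293.0632
  10    2,085.00       717.9693     7,179.6928
  Σ                  1,184.0797     9,184.0011
P = 1,184.0797; Macaulay duration = 9,184.0011 / 1,184.0797 = 7.75624 years.
Modified duration = D_Mac / (1 + y) = 7.75624 / 1.1125 = 6.97190 years.

6.9719 years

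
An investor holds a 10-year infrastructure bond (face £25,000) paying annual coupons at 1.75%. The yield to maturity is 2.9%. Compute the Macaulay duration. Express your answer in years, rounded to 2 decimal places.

9.21 years

Periodic yield y = 0.029. Discount each cash flow and weight by its year:
  t   CF        PV=CF/(1+0.029)^t    t·PV
  1       437.50       425.1701       425.1701
  2       437.50       413.1876       826.3753
  3       437.50       401.5429     1,204.6286
  4       437.50       390.2263     1,560.9053
  5       437.50       379.2287     1,896.1434
  6       437.50       368.5410     2,211.2460
  7       437.50       358.1545     2,507.0816
  8       437.50       348.0608     2,784.4860
  9       437.50       338.2515     3,044.2632
  10   25,437.50    19,112.6400   191,126.3997
  Σ                 22,535.0033   207,586.6992
Price P = Σ PV = 22,535.0033.
Macaulay duration = Σ(t·PV) / P = 207,586.6992 / 22,535.0033 = 9.21174 years.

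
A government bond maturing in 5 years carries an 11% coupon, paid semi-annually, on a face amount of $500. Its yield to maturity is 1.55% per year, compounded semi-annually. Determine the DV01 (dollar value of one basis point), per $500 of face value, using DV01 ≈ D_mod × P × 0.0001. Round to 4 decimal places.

$0.3008

Periodic yield y = 0.00775.
  t   CF        PV=CF/(1+0.00775)^t    t·PV
  1        27.50        27.2885        27.2885
  2        27.50        27.0787        54.1573
  3        27.50        26.8704        80.6112
  4        27.50        26.6638       106.6551
  5        27.50        26.4587       132.2935
  6        27.50        26.2552       157.5314
  7        27.50        26.0533       182.3732
  8        27.50        25.8530       206.8237
  9        27.50        25.6541       230.8872
  10      527.50       488.3086     4,883.0863
  Σ                    726.4843     6,061.7074
P = 726.4843; D_Mac = 8.34389 half-year periods = 4.17195 yrs; D_mod = 4.13986 yrs.
DV01 ≈ 4.13986 × 726.4843 × 0.0001 = 0.300755.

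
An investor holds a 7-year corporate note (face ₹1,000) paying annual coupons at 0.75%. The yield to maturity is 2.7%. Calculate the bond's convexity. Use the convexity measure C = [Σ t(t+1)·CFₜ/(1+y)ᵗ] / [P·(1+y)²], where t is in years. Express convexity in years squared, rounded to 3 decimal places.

51.411

With y = 0.027:
  t   CF        PV=CF/(1+0.027)^t    t·PV        t(t+1)·PV
  1         7.50         7.3028         7.3028          14.6056
  2         7.50         7.1108        14.2217          42.6650
  3         7.50         6.9239        20.7717          83.0866
  4         7.50         6.7419        26.9674         134.8371
  5         7.50         6.5646        32.8231         196.9384
  6         7.50         6.3920        38.3522         268.4651
  7     1,007.50       836.0879     5,852.6155      46,820.9236
  Σ                    877.1240     5,993.0542      47,561.5215
P = 877.1240.
Convexity = Σ t(t+1)·PV / [P·(1+y)²] = 47,561.5215 / (877.1240 × 1.054729) = 51.41074.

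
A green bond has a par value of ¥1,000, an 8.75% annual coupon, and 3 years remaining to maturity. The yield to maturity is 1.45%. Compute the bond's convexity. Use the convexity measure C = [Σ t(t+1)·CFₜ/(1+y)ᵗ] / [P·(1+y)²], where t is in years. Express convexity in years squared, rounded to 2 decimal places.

With y = 0.0145:
  t   CF        PV=CF/(1+0.0145)^t    t·PV        t(t+1)·PV
  1        87.50        86.2494        86.2494         172.4988
  2        87.50        85.0166       170.0333         510.0999
  3     1,087.50     1,041.5332     3,124.5996      12,498.3982
  Σ                  1,212.7992     3,380.8822      13,180.9968
P = 1,212.7992.
Convexity = Σ t(t+1)·PV / [P·(1+y)²] = 13,180.9968 / (1,212.7992 × 1.029210) = 10.55979.

10.56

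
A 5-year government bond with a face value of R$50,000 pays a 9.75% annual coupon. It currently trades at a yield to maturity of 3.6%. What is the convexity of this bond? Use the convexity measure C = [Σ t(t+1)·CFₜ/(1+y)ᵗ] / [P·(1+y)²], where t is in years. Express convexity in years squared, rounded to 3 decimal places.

With y = 0.036:
  t   CF        PV=CF/(1+0.036)^t    t·PV        t(t+1)·PV
  1     4,875.00     4,705.5985     4,705.5985       9,411.1969
  2     4,875.00     4,542.0835     9,084.1669      27,252.5007
  3     4,875.00     4,384.2504    13,152.7513      52,611.0052
  4     4,875.00     4,231.9020    16,927.6079      84,638.0393
  5    54,875.00    45,980.7188   229,903.5940   1,379,421.5642
  Σ                 63,844.5531   273,773.7186   1,553,334.3063
P = 63,844.5531.
Convexity = Σ t(t+1)·PV / [P·(1+y)²] = 1,553,334.3063 / (63,844.5531 × 1.073296) = 22.66844.

22.668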